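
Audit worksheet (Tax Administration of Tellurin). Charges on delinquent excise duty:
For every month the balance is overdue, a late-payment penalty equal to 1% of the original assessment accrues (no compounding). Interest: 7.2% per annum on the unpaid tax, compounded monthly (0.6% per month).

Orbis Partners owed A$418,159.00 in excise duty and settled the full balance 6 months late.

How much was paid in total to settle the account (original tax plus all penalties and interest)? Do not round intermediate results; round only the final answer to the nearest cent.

A$458,529.88

Late-payment penalty = 1% × A$418,159.00 × 6 mo = A$25,089.54
Interest: A$418,159.00 × ((1 + 0.006)^6 − 1) = A$418,159.00 × 0.0365443… = A$15,281.3445…
Total = A$418,159.00 + A$25,089.5400 + A$15,281.3445… = A$458,529.88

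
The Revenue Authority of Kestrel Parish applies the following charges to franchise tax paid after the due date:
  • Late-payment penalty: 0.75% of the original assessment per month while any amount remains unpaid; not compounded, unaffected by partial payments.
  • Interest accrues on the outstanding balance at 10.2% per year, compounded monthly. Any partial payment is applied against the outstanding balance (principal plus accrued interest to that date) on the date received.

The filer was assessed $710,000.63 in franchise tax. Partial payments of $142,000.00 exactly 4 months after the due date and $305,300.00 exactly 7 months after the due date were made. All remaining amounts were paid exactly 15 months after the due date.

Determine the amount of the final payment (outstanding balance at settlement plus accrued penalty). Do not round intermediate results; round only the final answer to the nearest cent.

Monthly rate = 10.2% ÷ 12 = 0.85%
Balance at month 4: $710,000.6300 × (1 + 0.0085)^4 = $734,450.1845…
After $142,000.00 payment: $734,450.1845… − $142,000.00 = $592,450.1845…
Balance at month 7: $592,450.1845… × (1 + 0.0085)^3 = $607,686.4416…
After $305,300.00 payment: $607,686.4416… − $305,300.00 = $302,386.4416…
Balance at month 15: $302,386.4416… × (1 + 0.0085)^8 = $323,570.9581…
Penalty: 15 × 0.75% × $710,000.63 = $79,875.07…
Final settlement = outstanding balance + penalty = $323,570.9581… + $79,875.07… = $403,446.03

$403,446.03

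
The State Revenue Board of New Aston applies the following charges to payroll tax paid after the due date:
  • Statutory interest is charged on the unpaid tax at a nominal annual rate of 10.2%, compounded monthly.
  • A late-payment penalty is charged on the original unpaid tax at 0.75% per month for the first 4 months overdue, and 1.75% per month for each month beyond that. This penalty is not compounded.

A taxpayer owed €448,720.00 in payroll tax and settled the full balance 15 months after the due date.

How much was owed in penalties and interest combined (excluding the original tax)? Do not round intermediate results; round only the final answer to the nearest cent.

€160,584.74

Penalty, months 1–4: 4 × 0.75% × €448,720.00 = €13,461.60
Penalty, months 5–15: 11 × 1.75% × €448,720.00 = €86,378.60
Interest (10.2%/yr ÷ 12 = 0.85%/month): €448,720.00 × ((1 + 0.0085)^15 − 1) = €60,744.5445…
Penalties + interest = €99,840.2000 + €60,744.5445… = €160,584.74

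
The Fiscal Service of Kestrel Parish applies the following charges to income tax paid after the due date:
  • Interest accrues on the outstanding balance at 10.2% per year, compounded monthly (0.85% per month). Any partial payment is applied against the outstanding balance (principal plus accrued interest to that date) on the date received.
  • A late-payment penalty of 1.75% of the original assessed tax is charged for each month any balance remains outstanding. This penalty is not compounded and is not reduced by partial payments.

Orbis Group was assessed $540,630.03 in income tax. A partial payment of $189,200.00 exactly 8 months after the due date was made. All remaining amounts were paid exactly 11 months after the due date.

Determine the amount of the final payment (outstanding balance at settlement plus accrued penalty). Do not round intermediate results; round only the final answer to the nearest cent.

$503,388.55

Balance at month 8: $540,630.0300 × (1 + 0.0085)^8 = $578,505.3583…
After $189,200.00 payment: $578,505.3583… − $189,200.00 = $389,305.3583…
Balance at month 11: $389,305.3583… × (1 + 0.0085)^3 = $399,317.2660…
Penalty: 11 × 1.75% × $540,630.03 = $104,071.28…
Final settlement = outstanding balance + penalty = $399,317.2660… + $104,071.28… = $503,388.55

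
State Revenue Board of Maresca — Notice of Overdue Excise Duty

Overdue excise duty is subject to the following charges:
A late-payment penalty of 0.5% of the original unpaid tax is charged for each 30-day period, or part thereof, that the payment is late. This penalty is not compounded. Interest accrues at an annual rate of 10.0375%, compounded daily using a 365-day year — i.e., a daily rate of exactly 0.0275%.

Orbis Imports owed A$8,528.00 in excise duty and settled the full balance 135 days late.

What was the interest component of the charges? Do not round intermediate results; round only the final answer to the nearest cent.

Interest: A$8,528.00 × ((1 + 0.000275)^135 − 1) = A$8,528.00 × 0.03781744… = A$322.5072…

A$322.51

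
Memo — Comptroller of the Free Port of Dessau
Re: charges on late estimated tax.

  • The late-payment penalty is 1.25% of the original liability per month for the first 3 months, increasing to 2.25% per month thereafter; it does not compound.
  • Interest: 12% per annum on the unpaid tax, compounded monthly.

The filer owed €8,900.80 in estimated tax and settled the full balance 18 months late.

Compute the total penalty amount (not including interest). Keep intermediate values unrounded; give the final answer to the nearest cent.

Penalty, months 1–3: 3 × 1.25% × €8,900.80 = €333.78
Penalty, months 4–18: 15 × 2.25% × €8,900.80 = €3,004.02
Total penalty = €333.78 + €3,004.02 = €3,337.80

€3,337.80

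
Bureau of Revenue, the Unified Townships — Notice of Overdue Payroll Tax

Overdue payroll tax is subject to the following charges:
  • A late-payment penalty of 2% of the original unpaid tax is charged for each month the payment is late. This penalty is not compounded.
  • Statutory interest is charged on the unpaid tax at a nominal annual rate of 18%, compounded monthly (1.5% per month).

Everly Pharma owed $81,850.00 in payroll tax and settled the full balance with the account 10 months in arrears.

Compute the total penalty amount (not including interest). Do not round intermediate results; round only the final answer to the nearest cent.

$16,370.00

Late-payment penalty: 10 × 2% × $81,850.00 = $16,370.00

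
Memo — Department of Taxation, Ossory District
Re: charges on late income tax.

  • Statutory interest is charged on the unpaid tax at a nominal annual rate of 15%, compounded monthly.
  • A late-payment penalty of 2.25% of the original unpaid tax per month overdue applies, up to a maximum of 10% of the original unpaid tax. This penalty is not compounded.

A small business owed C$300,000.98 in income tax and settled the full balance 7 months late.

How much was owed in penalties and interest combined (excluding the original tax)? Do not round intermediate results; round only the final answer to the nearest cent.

Penalty (uncapped): 7 × 2.25% × C$300,000.98 = C$47,250.15…; cap = 10% × C$300,000.98 = C$30,000.10… → penalty = C$30,000.10…
Interest (15%/yr ÷ 12 = 1.25%/month): C$300,000.98 × ((1 + 0.0125)^7 − 1) = C$27,255.2301…
Penalties + interest = C$30,000.0980 + C$27,255.2301… = C$57,255.33

C$57,255.33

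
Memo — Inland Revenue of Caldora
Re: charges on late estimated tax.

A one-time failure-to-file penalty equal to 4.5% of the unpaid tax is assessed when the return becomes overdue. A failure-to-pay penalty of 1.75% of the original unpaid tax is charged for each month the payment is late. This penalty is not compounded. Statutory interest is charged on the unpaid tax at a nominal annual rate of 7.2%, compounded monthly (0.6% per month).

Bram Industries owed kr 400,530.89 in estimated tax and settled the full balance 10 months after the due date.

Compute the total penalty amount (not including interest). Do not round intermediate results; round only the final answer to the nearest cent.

Failure-to-file penalty: 4.5% × kr 400,530.89 = kr 18,023.89…
Failure-to-pay penalty = 1.75% × kr 400,530.89 × 10 mo = kr 70,092.91…
Total penalty = kr 18,023.89… + kr 70,092.91… = kr 88,116.80

kr 88,116.80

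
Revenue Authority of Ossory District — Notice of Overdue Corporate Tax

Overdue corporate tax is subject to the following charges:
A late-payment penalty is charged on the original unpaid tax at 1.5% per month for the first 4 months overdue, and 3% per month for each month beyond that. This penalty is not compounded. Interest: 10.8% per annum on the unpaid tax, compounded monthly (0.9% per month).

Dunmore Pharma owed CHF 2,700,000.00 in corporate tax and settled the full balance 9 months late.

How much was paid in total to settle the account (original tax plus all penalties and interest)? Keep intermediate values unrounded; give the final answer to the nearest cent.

Penalty, months 1–4: 4 × 1.5% × CHF 2,700,000.00 = CHF 162,000.00
Penalty, months 5–9: 5 × 3% × CHF 2,700,000.00 = CHF 405,000.00
Interest: CHF 2,700,000.00 × ((1 + 0.009)^9 − 1) = CHF 2,700,000.00 × 0.0839781… = CHF 226,740.7895…
Total = CHF 2,700,000.00 + CHF 567,000.0000 + CHF 226,740.7895… = CHF 3,493,740.79

CHF 3,493,740.79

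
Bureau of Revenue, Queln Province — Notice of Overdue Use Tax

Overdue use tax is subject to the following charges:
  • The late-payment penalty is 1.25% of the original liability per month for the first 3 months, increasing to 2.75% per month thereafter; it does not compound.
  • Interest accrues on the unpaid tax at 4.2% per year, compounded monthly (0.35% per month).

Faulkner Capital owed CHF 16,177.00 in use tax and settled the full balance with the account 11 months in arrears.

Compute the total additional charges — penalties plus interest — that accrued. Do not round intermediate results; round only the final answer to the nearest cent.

Penalty, months 1–3: 3 × 1.25% × CHF 16,177.00 = CHF 606.64…
Penalty, months 4–11: 8 × 2.75% × CHF 16,177.00 = CHF 3,558.94
Interest: CHF 16,177.00 × ((1 + 0.0035)^11 − 1) = CHF 16,177.00 × 0.0391809… = CHF 633.8290…
Penalties + interest = CHF 4,165.5775 + CHF 633.8290… = CHF 4,799.41

CHF 4,799.41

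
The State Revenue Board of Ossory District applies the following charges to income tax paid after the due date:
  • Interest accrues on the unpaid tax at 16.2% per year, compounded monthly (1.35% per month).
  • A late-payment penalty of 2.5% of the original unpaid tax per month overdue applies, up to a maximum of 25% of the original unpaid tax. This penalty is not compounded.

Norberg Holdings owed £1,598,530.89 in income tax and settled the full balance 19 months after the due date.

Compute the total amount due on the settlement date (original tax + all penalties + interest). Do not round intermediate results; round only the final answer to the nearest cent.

Penalty (uncapped): 19 × 2.5% × £1,598,530.89 = £759,302.17…; cap = 25% × £1,598,530.89 = £399,632.72… → penalty = £399,632.72…
Interest: £1,598,530.89 × ((1 + 0.0135)^19 − 1) = £1,598,530.89 × 0.2901830… = £463,866.4532…
Total = £1,598,530.89 + £399,632.7225 + £463,866.4532… = £2,462,030.07

£2,462,030.07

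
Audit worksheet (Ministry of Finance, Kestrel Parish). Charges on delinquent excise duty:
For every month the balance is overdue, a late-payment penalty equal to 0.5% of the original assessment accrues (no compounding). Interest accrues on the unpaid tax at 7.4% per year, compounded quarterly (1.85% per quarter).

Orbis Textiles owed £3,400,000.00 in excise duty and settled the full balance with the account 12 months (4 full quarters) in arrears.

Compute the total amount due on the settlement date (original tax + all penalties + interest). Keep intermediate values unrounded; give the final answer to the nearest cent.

Late-payment penalty = 0.5% × £3,400,000.00 × 12 mo = £204,000.00
Interest: £3,400,000.00 × ((1 + 0.0185)^4 − 1) = £3,400,000.00 × 0.0760789… = £258,668.4084…
Total = £3,400,000.00 + £204,000.0000 + £258,668.4084… = £3,862,668.41

£3,862,668.41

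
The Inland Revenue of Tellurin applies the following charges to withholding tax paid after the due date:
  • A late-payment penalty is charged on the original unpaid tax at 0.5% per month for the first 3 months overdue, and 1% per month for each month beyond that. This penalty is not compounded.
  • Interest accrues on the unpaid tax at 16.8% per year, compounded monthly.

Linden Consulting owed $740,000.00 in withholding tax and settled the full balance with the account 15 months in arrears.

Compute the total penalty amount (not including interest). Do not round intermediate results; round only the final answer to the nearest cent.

Penalty, months 1–3: 3 × 0.5% × $740,000.00 = $11,100.00
Penalty, months 4–15: 12 × 1% × $740,000.00 = $88,800.00
Total penalty = $11,100.00 + $88,800.00 = $99,900.00

$99,900.00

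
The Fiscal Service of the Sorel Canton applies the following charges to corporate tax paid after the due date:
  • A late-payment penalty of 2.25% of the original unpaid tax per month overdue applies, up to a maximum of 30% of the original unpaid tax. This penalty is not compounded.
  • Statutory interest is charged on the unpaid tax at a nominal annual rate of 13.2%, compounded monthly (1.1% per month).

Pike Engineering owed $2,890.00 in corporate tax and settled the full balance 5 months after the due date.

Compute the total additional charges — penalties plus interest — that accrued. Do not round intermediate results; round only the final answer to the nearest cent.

Penalty: 5 × 2.25% × $2,890.00 = $325.13… (below the 30% cap of $867.00)
Interest: $2,890.00 × ((1 + 0.011)^5 − 1) = $2,890.00 × 0.0562234… = $162.4856…
Penalties + interest = $325.1250 + $162.4856… = $487.61

$487.61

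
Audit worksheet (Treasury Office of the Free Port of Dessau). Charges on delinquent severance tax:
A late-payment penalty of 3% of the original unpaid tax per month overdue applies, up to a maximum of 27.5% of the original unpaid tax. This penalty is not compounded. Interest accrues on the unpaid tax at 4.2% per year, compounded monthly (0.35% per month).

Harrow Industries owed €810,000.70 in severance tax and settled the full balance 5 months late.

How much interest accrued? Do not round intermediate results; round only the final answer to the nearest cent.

€14,274.59

Interest: €810,000.70 × ((1 + 0.0035)^5 − 1) = €810,000.70 × 0.0176229… = €14,274.5852…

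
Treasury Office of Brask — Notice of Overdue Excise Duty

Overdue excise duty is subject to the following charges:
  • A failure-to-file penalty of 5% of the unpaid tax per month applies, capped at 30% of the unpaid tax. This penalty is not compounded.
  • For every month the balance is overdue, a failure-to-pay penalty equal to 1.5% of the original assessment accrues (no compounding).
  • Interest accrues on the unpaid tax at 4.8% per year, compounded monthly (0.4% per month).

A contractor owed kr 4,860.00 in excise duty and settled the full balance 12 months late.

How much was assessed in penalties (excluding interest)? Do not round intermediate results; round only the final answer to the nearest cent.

kr 2,332.80

Failure-to-file: 12 × 5% × kr 4,860.00 = kr 2,916.00, capped at 30% × kr 4,860.00 = kr 1,458.00
Failure-to-pay penalty: 12 × 1.5% × kr 4,860.00 = kr 874.80
Total penalty = kr 1,458.00 + kr 874.80 = kr 2,332.80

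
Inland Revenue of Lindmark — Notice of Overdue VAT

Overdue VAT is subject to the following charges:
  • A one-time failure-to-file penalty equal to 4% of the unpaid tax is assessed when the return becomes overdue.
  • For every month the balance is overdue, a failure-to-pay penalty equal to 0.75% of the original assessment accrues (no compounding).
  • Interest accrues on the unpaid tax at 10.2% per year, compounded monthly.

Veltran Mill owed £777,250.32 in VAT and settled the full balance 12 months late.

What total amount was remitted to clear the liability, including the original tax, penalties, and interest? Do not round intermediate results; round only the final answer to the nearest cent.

£961,385.76

Failure-to-file penalty: 4% × £777,250.32 = £31,090.01…
Failure-to-pay penalty = 0.75% × £777,250.32 × 12 mo = £69,952.53…
Interest (10.2%/yr ÷ 12 = 0.85%/month): £777,250.32 × ((1 + 0.0085)^12 − 1) = £83,092.8991…
Total = £777,250.32 + £101,042.5416 + £83,092.8991… = £961,385.76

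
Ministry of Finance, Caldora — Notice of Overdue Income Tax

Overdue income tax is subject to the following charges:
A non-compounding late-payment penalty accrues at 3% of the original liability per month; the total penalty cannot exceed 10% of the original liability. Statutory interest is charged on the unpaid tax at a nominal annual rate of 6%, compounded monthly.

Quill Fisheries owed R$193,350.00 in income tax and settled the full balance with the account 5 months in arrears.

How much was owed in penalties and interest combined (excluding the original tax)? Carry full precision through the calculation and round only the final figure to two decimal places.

R$24,217.33

Penalty (uncapped): 5 × 3% × R$193,350.00 = R$29,002.50; cap = 10% × R$193,350.00 = R$19,335.00 → penalty = R$19,335.00
Interest (6%/yr ÷ 12 = 0.5%/month): R$193,350.00 × ((1 + 0.005)^5 − 1) = R$4,882.3298…
Penalties + interest = R$19,335.0000 + R$4,882.3298… = R$24,217.33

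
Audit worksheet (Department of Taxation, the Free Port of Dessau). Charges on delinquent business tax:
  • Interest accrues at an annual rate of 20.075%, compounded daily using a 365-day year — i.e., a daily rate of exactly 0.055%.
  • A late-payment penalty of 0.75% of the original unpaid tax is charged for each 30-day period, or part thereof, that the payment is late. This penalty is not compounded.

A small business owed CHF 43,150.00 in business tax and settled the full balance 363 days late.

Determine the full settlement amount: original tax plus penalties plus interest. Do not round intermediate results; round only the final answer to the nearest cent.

CHF 56,889.32

Penalty periods: ⌈363/30⌉ = 13; penalty = 13 × 0.75% × CHF 43,150.00 = CHF 4,207.13…
Interest: CHF 43,150.00 × ((1 + 0.00055)^363 − 1) = CHF 43,150.00 × 0.22090833… = CHF 9,532.1945…
Total = CHF 43,150.00 + CHF 4,207.1250 + CHF 9,532.1945… = CHF 56,889.32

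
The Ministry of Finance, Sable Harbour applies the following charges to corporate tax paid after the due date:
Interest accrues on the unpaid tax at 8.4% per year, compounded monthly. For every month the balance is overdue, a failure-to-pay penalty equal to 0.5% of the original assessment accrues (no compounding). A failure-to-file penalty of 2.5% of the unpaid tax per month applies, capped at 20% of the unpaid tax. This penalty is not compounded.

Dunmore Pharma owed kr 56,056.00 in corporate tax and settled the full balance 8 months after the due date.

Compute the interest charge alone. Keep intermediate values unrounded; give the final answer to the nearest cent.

kr 3,217.13

Interest (8.4%/yr ÷ 12 = 0.7%/month): kr 56,056.00 × ((1 + 0.007)^8 − 1) = kr 3,217.1310…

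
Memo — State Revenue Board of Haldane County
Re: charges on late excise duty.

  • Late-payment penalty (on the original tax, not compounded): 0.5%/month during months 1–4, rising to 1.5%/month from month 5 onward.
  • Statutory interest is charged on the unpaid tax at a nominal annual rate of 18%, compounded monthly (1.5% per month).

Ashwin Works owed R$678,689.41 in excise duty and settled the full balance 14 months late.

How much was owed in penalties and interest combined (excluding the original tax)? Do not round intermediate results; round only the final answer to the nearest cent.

R$272,667.36

Penalty, months 1–4: 4 × 0.5% × R$678,689.41 = R$13,573.79…
Penalty, months 5–14: 10 × 1.5% × R$678,689.41 = R$101,803.41…
Interest: R$678,689.41 × ((1 + 0.015)^14 − 1) = R$678,689.41 × 0.2317557… = R$157,290.1601…
Penalties + interest = R$115,377.1997 + R$157,290.1601… = R$272,667.36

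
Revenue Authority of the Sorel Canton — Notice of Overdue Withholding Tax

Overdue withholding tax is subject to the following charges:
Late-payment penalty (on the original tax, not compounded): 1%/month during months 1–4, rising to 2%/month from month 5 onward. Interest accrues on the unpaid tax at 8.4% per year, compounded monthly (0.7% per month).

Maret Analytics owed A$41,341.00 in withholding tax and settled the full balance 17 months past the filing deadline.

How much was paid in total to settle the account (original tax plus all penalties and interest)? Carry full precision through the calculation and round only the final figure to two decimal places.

Penalty, months 1–4: 4 × 1% × A$41,341.00 = A$1,653.64
Penalty, months 5–17: 13 × 2% × A$41,341.00 = A$10,748.66
Interest: A$41,341.00 × ((1 + 0.007)^17 − 1) = A$41,341.00 × 0.1259031… = A$5,204.9584…
Total = A$41,341.00 + A$12,402.3000 + A$5,204.9584… = A$58,948.26

A$58,948.26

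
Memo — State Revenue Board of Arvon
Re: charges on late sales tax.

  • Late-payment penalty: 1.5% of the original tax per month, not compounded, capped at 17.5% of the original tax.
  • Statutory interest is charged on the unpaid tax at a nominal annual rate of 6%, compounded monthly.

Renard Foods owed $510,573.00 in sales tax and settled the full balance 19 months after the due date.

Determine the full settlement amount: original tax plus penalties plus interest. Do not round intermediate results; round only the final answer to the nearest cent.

Penalty (uncapped): 19 × 1.5% × $510,573.00 = $145,513.31…; cap = 17.5% × $510,573.00 = $89,350.28… → penalty = $89,350.28…
Interest (6%/yr ÷ 12 = 0.5%/month): $510,573.00 × ((1 + 0.005)^19 − 1) = $50,750.2334…
Total = $510,573.00 + $89,350.2750 + $50,750.2334… = $650,673.51

$650,673.51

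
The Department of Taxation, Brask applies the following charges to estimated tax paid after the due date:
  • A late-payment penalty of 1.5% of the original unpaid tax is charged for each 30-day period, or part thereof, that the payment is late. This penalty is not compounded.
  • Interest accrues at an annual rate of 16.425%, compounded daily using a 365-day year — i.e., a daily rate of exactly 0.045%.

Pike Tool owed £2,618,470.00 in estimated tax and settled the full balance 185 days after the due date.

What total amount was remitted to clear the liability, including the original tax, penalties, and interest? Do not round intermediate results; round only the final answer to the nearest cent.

£3,120,674.55

Penalty periods: ⌈185/30⌉ = 7; penalty = 7 × 1.5% × £2,618,470.00 = £274,939.35
Interest: £2,618,470.00 × ((1 + 0.00045)^185 − 1) = £2,618,470.00 × 0.08679313… = £227,265.1989…
Total = £2,618,470.00 + £274,939.3500 + £227,265.1989… = £3,120,674.55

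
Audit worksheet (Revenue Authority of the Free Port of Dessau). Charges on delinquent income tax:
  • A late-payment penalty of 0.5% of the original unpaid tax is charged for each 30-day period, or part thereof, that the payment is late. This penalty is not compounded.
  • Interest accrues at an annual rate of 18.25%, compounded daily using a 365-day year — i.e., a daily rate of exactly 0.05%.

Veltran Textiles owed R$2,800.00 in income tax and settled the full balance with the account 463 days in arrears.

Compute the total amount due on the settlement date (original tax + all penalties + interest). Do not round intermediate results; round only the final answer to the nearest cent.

R$3,753.17

Penalty periods: ⌈463/30⌉ = 16; penalty = 16 × 0.5% × R$2,800.00 = R$224.00
Interest: R$2,800.00 × ((1 + 0.0005)^463 − 1) = R$2,800.00 × 0.26041640… = R$729.1659…
Total = R$2,800.00 + R$224.0000 + R$729.1659… = R$3,753.17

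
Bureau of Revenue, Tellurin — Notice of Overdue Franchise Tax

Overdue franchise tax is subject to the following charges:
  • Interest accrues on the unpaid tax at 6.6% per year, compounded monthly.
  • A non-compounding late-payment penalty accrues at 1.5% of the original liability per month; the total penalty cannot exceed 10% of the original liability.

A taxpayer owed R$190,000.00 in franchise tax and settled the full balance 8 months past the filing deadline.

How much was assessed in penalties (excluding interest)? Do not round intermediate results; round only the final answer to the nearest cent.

Penalty (uncapped): 8 × 1.5% × R$190,000.00 = R$22,800.00; cap = 10% × R$190,000.00 = R$19,000.00 → penalty = R$19,000.00

R$19,000.00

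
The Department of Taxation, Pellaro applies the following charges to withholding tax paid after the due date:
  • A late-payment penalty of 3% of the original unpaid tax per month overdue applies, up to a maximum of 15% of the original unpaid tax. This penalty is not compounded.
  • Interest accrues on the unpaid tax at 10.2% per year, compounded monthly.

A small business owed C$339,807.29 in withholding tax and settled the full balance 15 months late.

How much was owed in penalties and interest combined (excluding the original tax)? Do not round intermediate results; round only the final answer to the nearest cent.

C$96,971.80

Penalty (uncapped): 15 × 3% × C$339,807.29 = C$152,913.28…; cap = 15% × C$339,807.29 = C$50,971.09… → penalty = C$50,971.09…
Interest (10.2%/yr ÷ 12 = 0.85%/month): C$339,807.29 × ((1 + 0.0085)^15 − 1) = C$46,000.7110…
Penalties + interest = C$50,971.0935 + C$46,000.7110… = C$96,971.80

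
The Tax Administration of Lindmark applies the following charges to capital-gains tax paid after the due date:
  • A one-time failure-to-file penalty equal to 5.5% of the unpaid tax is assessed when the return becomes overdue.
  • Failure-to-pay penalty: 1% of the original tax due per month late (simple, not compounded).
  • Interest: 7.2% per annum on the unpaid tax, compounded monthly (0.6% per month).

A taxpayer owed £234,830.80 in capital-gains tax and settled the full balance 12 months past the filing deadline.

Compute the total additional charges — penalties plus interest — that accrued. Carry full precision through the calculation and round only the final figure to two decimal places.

£58,572.48

Failure-to-file penalty: 5.5% × £234,830.80 = £12,915.69…
Failure-to-pay penalty: 12 × 1% × £234,830.80 = £28,179.70…
Interest: £234,830.80 × ((1 + 0.006)^12 − 1) = £234,830.80 × 0.0744242… = £17,477.0868…
Penalties + interest = £41,095.3900 + £17,477.0868… = £58,572.48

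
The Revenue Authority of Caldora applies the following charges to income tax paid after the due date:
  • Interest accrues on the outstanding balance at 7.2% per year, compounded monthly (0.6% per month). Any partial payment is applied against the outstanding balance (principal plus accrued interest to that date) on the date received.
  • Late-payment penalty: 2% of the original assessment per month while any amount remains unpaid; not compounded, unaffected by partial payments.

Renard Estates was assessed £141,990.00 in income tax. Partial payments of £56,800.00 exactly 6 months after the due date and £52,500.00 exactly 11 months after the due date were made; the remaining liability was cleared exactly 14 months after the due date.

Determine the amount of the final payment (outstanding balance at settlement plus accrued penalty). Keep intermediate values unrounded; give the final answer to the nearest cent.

Balance at month 6: £141,990.0000 × (1 + 0.006)^6 = £147,178.9308…
After £56,800.00 payment: £147,178.9308… − £56,800.00 = £90,378.9308…
Balance at month 11: £90,378.9308… × (1 + 0.006)^5 = £93,123.0309…
After £52,500.00 payment: £93,123.0309… − £52,500.00 = £40,623.0309…
Balance at month 14: £40,623.0309… × (1 + 0.006)^3 = £41,358.6415…
Penalty: 14 × 2% × £141,990.00 = £39,757.20
Final settlement = outstanding balance + penalty = £41,358.6415… + £39,757.20 = £81,115.84

£81,115.84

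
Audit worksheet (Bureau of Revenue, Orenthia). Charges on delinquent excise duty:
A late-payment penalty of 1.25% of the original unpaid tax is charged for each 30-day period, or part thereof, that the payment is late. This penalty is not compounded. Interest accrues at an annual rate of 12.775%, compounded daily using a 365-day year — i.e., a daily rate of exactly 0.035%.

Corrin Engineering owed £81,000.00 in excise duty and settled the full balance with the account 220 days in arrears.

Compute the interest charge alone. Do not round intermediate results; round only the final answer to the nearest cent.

£6,482.23

Interest: £81,000.00 × ((1 + 0.00035)^220 − 1) = £81,000.00 × 0.08002753… = £6,482.2296…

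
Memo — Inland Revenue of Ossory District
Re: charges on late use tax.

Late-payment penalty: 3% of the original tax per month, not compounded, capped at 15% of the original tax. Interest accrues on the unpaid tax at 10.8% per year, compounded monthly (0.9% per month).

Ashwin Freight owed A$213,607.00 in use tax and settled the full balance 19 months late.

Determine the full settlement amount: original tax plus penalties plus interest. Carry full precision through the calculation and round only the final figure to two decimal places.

Penalty (uncapped): 19 × 3% × A$213,607.00 = A$121,755.99; cap = 15% × A$213,607.00 = A$32,041.05 → penalty = A$32,041.05
Interest: A$213,607.00 × ((1 + 0.009)^19 − 1) = A$213,607.00 × 0.1855835… = A$39,641.9417…
Total = A$213,607.00 + A$32,041.0500 + A$39,641.9417… = A$285,289.99

A$285,289.99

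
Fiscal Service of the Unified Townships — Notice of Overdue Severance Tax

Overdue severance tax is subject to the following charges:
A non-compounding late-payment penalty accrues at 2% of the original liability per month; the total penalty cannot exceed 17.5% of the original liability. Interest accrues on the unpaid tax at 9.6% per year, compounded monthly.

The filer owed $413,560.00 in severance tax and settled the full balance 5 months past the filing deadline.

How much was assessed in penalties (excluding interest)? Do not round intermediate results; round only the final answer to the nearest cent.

$41,356.00

Penalty: 5 × 2% × $413,560.00 = $41,356.00 (below the 17.5% cap of $72,373.00)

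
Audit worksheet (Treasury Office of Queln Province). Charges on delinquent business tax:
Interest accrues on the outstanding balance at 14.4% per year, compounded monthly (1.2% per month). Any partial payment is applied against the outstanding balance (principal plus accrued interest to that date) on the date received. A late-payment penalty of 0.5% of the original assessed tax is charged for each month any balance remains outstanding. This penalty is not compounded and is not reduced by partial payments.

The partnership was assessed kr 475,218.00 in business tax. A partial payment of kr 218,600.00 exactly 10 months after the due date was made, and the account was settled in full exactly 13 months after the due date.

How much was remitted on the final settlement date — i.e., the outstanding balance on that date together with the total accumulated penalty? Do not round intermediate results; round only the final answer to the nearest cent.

Balance at month 10: kr 475,218.0000 × (1 + 0.012)^10 = kr 535,424.2133…
After kr 218,600.00 payment: kr 535,424.2133… − kr 218,600.00 = kr 316,824.2133…
Balance at month 13: kr 316,824.2133… × (1 + 0.012)^3 = kr 328,367.3005…
Penalty: 13 × 0.5% × kr 475,218.00 = kr 30,889.17
Final settlement = outstanding balance + penalty = kr 328,367.3005… + kr 30,889.17 = kr 359,256.47

kr 359,256.47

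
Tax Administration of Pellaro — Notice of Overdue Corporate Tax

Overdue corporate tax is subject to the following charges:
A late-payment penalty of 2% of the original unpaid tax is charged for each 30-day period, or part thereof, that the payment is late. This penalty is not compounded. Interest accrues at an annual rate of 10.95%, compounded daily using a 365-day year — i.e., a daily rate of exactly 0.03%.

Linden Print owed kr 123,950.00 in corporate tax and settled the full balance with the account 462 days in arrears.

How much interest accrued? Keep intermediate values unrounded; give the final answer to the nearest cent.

Interest: kr 123,950.00 × ((1 + 0.0003)^462 − 1) = kr 123,950.00 × 0.14864067… = kr 18,424.0106…

kr 18,424.01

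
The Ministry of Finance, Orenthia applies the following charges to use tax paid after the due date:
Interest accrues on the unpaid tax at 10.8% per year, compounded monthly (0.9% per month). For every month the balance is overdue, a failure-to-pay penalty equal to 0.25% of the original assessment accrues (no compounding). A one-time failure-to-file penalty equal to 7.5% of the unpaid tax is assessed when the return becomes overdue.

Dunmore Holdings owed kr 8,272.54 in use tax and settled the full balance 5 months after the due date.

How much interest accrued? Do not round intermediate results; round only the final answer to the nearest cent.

Interest: kr 8,272.54 × ((1 + 0.009)^5 − 1) = kr 8,272.54 × 0.0458173… = kr 379.0256…

kr 379.03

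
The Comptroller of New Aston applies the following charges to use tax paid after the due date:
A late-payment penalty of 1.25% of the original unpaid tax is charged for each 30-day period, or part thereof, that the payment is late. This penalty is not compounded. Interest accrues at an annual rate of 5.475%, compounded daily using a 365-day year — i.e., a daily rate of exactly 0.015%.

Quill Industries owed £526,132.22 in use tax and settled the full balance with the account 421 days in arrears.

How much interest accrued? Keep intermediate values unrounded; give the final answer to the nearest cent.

£34,294.12

Interest: £526,132.22 × ((1 + 0.00015)^421 − 1) = £526,132.22 × 0.06518156… = £34,294.1193…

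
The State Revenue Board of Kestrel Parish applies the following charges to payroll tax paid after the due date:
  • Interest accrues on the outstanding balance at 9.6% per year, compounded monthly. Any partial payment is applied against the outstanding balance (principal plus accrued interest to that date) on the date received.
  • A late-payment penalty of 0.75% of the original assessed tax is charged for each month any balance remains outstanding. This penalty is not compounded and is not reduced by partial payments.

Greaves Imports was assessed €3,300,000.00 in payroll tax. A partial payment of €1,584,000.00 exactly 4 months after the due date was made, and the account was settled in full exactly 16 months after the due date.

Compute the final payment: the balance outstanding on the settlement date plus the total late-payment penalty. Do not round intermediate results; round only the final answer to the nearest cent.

Monthly rate = 9.6% ÷ 12 = 0.8%
Balance at month 4: €3,300,000.0000 × (1 + 0.008)^4 = €3,406,873.9719…
After €1,584,000.00 payment: €3,406,873.9719… − €1,584,000.00 = €1,822,873.9719…
Balance at month 16: €1,822,873.9719… × (1 + 0.008)^12 = €2,005,778.7651…
Penalty: 16 × 0.75% × €3,300,000.00 = €396,000.00
Final settlement = outstanding balance + penalty = €2,005,778.7651… + €396,000.00 = €2,401,778.77

€2,401,778.77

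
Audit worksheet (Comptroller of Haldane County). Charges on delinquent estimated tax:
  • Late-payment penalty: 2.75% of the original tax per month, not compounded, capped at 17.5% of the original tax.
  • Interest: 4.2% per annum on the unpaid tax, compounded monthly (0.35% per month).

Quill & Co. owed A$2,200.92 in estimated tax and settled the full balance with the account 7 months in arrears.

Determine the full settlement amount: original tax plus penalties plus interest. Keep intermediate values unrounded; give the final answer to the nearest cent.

Penalty (uncapped): 7 × 2.75% × A$2,200.92 = A$423.68…; cap = 17.5% × A$2,200.92 = A$385.16… → penalty = A$385.16…
Interest: A$2,200.92 × ((1 + 0.0035)^7 − 1) = A$2,200.92 × 0.0247588… = A$54.4920…
Total = A$2,200.92 + A$385.1610 + A$54.4920… = A$2,640.57

A$2,640.57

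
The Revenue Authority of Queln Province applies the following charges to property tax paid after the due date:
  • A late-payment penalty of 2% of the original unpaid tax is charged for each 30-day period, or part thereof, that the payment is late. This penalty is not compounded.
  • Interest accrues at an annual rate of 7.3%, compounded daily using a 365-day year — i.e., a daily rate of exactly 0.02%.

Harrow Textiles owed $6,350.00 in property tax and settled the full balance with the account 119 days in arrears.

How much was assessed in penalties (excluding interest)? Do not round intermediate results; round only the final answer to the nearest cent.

$508.00

Penalty periods: ⌈119/30⌉ = 4; penalty = 4 × 2% × $6,350.00 = $508.00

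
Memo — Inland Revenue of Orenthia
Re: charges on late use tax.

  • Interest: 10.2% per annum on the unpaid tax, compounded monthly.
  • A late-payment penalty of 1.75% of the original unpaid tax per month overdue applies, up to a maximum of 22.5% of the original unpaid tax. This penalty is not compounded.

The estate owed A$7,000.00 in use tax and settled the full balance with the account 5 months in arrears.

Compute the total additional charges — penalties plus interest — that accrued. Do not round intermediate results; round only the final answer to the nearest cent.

A$915.10

Penalty: 5 × 1.75% × A$7,000.00 = A$612.50 (below the 22.5% cap of A$1,575.00)
Interest (10.2%/yr ÷ 12 = 0.85%/month): A$7,000.00 × ((1 + 0.0085)^5 − 1) = A$302.6007…
Penalties + interest = A$612.5000 + A$302.6007… = A$915.10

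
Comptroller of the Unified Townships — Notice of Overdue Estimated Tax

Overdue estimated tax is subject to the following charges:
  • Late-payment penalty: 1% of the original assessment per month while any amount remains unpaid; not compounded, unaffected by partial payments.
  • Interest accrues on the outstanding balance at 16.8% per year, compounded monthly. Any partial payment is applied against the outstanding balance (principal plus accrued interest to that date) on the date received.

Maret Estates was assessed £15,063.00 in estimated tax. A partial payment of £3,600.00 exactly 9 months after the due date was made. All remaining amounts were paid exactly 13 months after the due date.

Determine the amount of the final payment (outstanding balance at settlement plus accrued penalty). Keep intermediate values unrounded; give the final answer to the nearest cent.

£16,199.31

Monthly rate = 16.8% ÷ 12 = 1.4%
Balance at month 9: £15,063.0000 × (1 + 0.014)^9 = £17,070.7684…
After £3,600.00 payment: £17,070.7684… − £3,600.00 = £13,470.7684…
Balance at month 13: £13,470.7684… × (1 + 0.014)^4 = £14,241.1215…
Penalty: 13 × 1% × £15,063.00 = £1,958.19
Final settlement = outstanding balance + penalty = £14,241.1215… + £1,958.19 = £16,199.31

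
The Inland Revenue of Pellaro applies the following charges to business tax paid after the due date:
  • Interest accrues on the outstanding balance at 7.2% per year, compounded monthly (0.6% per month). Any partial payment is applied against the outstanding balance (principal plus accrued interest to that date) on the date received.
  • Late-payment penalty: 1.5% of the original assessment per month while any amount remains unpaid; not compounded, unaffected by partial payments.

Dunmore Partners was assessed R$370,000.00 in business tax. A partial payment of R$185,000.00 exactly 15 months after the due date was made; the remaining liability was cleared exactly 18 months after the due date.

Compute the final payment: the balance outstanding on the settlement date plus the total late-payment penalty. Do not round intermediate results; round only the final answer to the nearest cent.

Balance at month 15: R$370,000.0000 × (1 + 0.006)^15 = R$404,735.6269…
After R$185,000.00 payment: R$404,735.6269… − R$185,000.00 = R$219,735.6269…
Balance at month 18: R$219,735.6269… × (1 + 0.006)^3 = R$223,714.6471…
Penalty: 18 × 1.5% × R$370,000.00 = R$99,900.00
Final settlement = outstanding balance + penalty = R$223,714.6471… + R$99,900.00 = R$323,614.65

R$323,614.65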